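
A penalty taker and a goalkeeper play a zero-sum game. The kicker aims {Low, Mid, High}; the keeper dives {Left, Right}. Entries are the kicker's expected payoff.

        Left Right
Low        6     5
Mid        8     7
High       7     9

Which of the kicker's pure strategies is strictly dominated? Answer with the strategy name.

Mid gives a strictly higher payoff than Low against every column: 8 > 6, 7 > 5.
So Low is strictly dominated and the kicker never plays it.

Low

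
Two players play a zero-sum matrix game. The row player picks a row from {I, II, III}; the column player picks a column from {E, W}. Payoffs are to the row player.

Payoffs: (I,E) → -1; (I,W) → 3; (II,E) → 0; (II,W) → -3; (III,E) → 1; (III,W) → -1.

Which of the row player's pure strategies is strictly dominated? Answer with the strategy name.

II

III gives a strictly higher payoff than II against every column: 1 > 0, -1 > -3.
So II is strictly dominated and the row player never plays it.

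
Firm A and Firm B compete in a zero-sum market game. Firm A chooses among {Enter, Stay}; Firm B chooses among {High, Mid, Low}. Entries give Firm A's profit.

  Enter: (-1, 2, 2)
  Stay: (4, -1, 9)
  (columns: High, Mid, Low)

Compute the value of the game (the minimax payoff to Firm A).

7/8

Row minima: Enter → -1, Stay → -1; maximin = -1.
Column maxima: High → 4, Mid → 2, Low → 9; minimax = 2.
-1 ≠ 2, so there is no saddle point; optimal play is mixed.
Low is strictly dominated by High (it gives Firm A strictly more in every row), so Firm B never plays it.
On the remaining 2×2 (Enter, Stay vs High, Mid):
Let Firm A play Enter with probability p. Expected payoff against High: (-1)p + 4(1−p) = −5p + 4; against Mid: 2p + (-1)(1−p) = 3p − 1.
Setting these equal: −5p + 4 = 3p − 1 ⇒ −8p = -5 ⇒ p = 5/8, and the value is (-5)·(5/8) + 4 = 7/8.
For Firm B: with q = P(High), equating Enter's and Stay's payoffs gives −3q + 2 = 5q − 1 ⇒ q = 3/8.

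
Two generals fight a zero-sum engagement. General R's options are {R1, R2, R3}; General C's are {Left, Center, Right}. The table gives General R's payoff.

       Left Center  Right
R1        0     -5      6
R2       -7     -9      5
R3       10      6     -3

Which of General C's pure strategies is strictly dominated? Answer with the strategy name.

Left

Center holds General R's payoff strictly below Left in every row: -5 < 0, -9 < -7, 6 < 10.
So Left is strictly dominated for General C.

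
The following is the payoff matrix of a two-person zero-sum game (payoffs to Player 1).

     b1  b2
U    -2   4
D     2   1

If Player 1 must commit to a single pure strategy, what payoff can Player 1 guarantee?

1

Row minima: U → -2, D → 1.
The best of these is 1.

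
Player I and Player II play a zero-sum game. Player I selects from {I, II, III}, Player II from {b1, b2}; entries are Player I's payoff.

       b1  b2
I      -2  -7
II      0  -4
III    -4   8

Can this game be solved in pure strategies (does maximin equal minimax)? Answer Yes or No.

No

Row minima: I → -7, II → -4, III → -4; maximin = -4.
Column maxima: b1 → 0, b2 → 8; minimax = 0.
-4 ≠ 0, so no pure-strategy equilibrium exists.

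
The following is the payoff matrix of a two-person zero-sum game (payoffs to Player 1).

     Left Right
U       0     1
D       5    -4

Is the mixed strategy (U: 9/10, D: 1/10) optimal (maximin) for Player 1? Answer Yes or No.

Yes

Against Left this mix gives (9/10)·0 + (1/10)·5 = 1/2.
Against Right this mix gives (9/10)·1 + (1/10)·(-4) = 1/2.
All of Player 2's active replies (Left, Right) yield 1/2, and no column does worse for Player 1. The mix makes Player 2 indifferent and guarantees 1/2, so it is optimal.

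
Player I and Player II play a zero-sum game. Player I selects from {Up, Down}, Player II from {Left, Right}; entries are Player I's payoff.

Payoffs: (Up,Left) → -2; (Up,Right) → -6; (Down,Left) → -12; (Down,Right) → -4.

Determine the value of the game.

-16/3

Row minima: Up → -6, Down → -12; maximin = -6.
Column maxima: Left → -2, Right → -4; minimax = -4.
-6 ≠ -4, so there is no saddle point; optimal play is mixed.
Let Player I play Up with probability p. Expected payoff against Left: (-2)p + (-12)(1−p) = 10p − 12; against Right: (-6)p + (-4)(1−p) = −2p − 4.
Setting these equal: 10p − 12 = −2p − 4 ⇒ 12p = 8 ⇒ p = 2/3, and the value is (10)·(2/3) − 12 = -16/3.
For Player II: with q = P(Left), equating Up's and Down's payoffs gives 4q − 6 = −8q − 4 ⇒ q = 1/6.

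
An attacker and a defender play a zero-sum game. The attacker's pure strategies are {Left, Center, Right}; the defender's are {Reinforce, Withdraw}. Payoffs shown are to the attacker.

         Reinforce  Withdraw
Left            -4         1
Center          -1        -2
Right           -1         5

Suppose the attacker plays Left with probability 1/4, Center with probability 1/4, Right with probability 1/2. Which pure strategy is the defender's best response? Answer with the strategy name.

Reinforce

If the defender plays Reinforce, the attacker's expected payoff is (1/4)·(-4) + (1/4)·(-1) + (1/2)·(-1) = -7/4.
If the defender plays Withdraw, the attacker's expected payoff is (1/4)·1 + (1/4)·(-2) + (1/2)·5 = 9/4.
The defender minimizes the attacker's payoff; the smallest is -7/4, so the best response is Reinforce.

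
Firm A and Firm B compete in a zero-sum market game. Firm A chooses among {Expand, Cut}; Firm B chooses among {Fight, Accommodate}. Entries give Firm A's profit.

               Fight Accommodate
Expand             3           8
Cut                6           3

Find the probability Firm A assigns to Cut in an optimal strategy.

Row minima: Expand → 3, Cut → 3; maximin = 3.
Column maxima: Fight → 6, Accommodate → 8; minimax = 6.
3 ≠ 6, so there is no saddle point; optimal play is mixed.
Let Firm A play Expand with probability p. Expected payoff against Fight: 3p + 6(1−p) = −3p + 6; against Accommodate: 8p + 3(1−p) = 5p + 3.
Setting these equal: −3p + 6 = 5p + 3 ⇒ −8p = -3 ⇒ p = 3/8, and the value is (-3)·(3/8) + 6 = 39/8.
For Firm B: with q = P(Fight), equating Expand's and Cut's payoffs gives −5q + 8 = 3q + 3 ⇒ q = 5/8.

5/8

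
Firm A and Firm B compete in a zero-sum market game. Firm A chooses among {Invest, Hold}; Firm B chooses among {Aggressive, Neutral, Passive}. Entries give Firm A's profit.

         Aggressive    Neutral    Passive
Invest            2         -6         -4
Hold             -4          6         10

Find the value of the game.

-2/3

Row minima: Invest → -6, Hold → -4; maximin = -4.
Column maxima: Aggressive → 2, Neutral → 6, Passive → 10; minimax = 2.
-4 ≠ 2, so there is no saddle point; optimal play is mixed.
Passive is strictly dominated by Neutral (it gives Firm A strictly more in every row), so Firm B never plays it.
On the remaining 2×2 (Invest, Hold vs Aggressive, Neutral):
Let Firm A play Invest with probability p. Expected payoff against Aggressive: 2p + (-4)(1−p) = 6p − 4; against Neutral: (-6)p + 6(1−p) = −12p + 6.
Setting these equal: 6p − 4 = −12p + 6 ⇒ 18p = 10 ⇒ p = 5/9, and the value is (6)·(5/9) − 4 = -2/3.
For Firm B: with q = P(Aggressive), equating Invest's and Hold's payoffs gives 8q − 6 = −10q + 6 ⇒ q = 2/3.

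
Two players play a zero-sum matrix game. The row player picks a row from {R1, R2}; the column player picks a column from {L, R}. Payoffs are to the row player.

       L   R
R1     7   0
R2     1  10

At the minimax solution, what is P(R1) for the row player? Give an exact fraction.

9/16

Row minima: R1 → 0, R2 → 1; maximin = 1.
Column maxima: L → 7, R → 10; minimax = 7.
1 ≠ 7, so there is no saddle point; optimal play is mixed.
Let the row player play R1 with probability p. Expected payoff against L: 7p + 1(1−p) = 6p + 1; against R: 0p + 10(1−p) = −10p + 10.
Setting these equal: 6p + 1 = −10p + 10 ⇒ 16p = 9 ⇒ p = 9/16, and the value is (6)·(9/16) + 1 = 35/8.
For the column player: with q = P(L), equating R1's and R2's payoffs gives 7q = −9q + 10 ⇒ q = 5/8.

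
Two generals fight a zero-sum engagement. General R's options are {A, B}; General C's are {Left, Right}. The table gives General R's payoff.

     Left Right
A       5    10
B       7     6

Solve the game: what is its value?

Row minima: A → 5, B → 6; maximin = 6.
Column maxima: Left → 7, Right → 10; minimax = 7.
6 ≠ 7, so there is no saddle point; optimal play is mixed.
Let General R play A with probability p. Expected payoff against Left: 5p + 7(1−p) = −2p + 7; against Right: 10p + 6(1−p) = 4p + 6.
Setting these equal: −2p + 7 = 4p + 6 ⇒ −6p = -1 ⇒ p = 1/6, and the value is (-2)·(1/6) + 7 = 20/3.
For General C: with q = P(Left), equating A's and B's payoffs gives −5q + 10 = q + 6 ⇒ q = 2/3.

20/3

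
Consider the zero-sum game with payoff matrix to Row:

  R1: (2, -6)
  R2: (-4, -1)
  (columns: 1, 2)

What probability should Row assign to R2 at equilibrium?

8/11

Row minima: R1 → -6, R2 → -4; maximin = -4.
Column maxima: 1 → 2, 2 → -1; minimax = -1.
-4 ≠ -1, so there is no saddle point; optimal play is mixed.
Let Row play R1 with probability p. Expected payoff against 1: 2p + (-4)(1−p) = 6p − 4; against 2: (-6)p + (-1)(1−p) = −5p − 1.
Setting these equal: 6p − 4 = −5p − 1 ⇒ 11p = 3 ⇒ p = 3/11, and the value is (6)·(3/11) − 4 = -26/11.
For Column: with q = P(1), equating R1's and R2's payoffs gives 8q − 6 = −3q − 1 ⇒ q = 5/11.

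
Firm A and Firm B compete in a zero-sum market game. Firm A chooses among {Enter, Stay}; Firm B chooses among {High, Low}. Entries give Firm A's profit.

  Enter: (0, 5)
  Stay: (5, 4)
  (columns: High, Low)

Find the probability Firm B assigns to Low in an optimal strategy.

5/6

Row minima: Enter → 0, Stay → 4; maximin = 4.
Column maxima: High → 5, Low → 5; minimax = 5.
4 ≠ 5, so there is no saddle point; optimal play is mixed.
Let Firm A play Enter with probability p. Expected payoff against High: 0p + 5(1−p) = −5p + 5; against Low: 5p + 4(1−p) = p + 4.
Setting these equal: −5p + 5 = p + 4 ⇒ −6p = -1 ⇒ p = 1/6, and the value is (-5)·(1/6) + 5 = 25/6.
For Firm B: with q = P(High), equating Enter's and Stay's payoffs gives −5q + 5 = q + 4 ⇒ q = 1/6.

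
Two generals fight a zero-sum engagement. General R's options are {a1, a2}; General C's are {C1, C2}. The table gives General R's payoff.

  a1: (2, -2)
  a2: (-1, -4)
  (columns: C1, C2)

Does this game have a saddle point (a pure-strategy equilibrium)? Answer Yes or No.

Row minima: a1 → -2, a2 → -4; maximin = -2.
Column maxima: C1 → 2, C2 → -2; minimax = -2.
maximin = minimax = -2, so a saddle point exists.

Yes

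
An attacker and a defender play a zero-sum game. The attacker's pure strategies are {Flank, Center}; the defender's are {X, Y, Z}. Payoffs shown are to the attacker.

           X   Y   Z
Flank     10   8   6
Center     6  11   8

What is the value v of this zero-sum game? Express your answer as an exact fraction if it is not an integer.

22/3

Row minima: Flank → 6, Center → 6; maximin = 6.
Column maxima: X → 10, Y → 11, Z → 8; minimax = 8.
6 ≠ 8, so there is no saddle point; optimal play is mixed.
Y is strictly dominated by Z (it gives the attacker strictly more in every row), so the defender never plays it.
On the remaining 2×2 (Flank, Center vs X, Z):
Let the attacker play Flank with probability p. Expected payoff against X: 10p + 6(1−p) = 4p + 6; against Z: 6p + 8(1−p) = −2p + 8.
Setting these equal: 4p + 6 = −2p + 8 ⇒ 6p = 2 ⇒ p = 1/3, and the value is (4)·(1/3) + 6 = 22/3.
For the defender: with q = P(X), equating Flank's and Center's payoffs gives 4q + 6 = −2q + 8 ⇒ q = 1/3.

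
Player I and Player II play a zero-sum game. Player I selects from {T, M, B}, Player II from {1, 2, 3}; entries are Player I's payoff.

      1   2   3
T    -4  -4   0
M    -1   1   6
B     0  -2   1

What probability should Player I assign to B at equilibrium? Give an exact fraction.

Row minima: T → -4, M → -1, B → -2; maximin = -1.
Column maxima: 1 → 0, 2 → 1, 3 → 6; minimax = 0.
-1 ≠ 0, so there is no saddle point; optimal play is mixed.
T is strictly dominated by M, so Player I never plays it.
3 is strictly dominated by 1 (it gives Player I strictly more in every row), so Player II never plays it.
On the remaining 2×2 (M, B vs 1, 2):
Let Player I play M with probability p. Expected payoff against 1: (-1)p + 0(1−p) = −p; against 2: 1p + (-2)(1−p) = 3p − 2.
Setting these equal: −p = 3p − 2 ⇒ −4p = -2 ⇒ p = 1/2, and the value is (-1)·(1/2) = -1/2.
For Player II: with q = P(1), equating M's and B's payoffs gives −2q + 1 = 2q − 2 ⇒ q = 3/4.

1/2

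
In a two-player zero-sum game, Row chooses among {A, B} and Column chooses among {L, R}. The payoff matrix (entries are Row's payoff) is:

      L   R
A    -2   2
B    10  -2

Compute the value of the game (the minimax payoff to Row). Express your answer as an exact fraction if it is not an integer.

Row minima: A → -2, B → -2; maximin = -2.
Column maxima: L → 10, R → 2; minimax = 2.
-2 ≠ 2, so there is no saddle point; optimal play is mixed.
Let Row play A with probability p. Expected payoff against L: (-2)p + 10(1−p) = −12p + 10; against R: 2p + (-2)(1−p) = 4p − 2.
Setting these equal: −12p + 10 = 4p − 2 ⇒ −16p = -12 ⇒ p = 3/4, and the value is (-12)·(3/4) + 10 = 1.
For Column: with q = P(L), equating A's and B's payoffs gives −4q + 2 = 12q − 2 ⇒ q = 1/4.

1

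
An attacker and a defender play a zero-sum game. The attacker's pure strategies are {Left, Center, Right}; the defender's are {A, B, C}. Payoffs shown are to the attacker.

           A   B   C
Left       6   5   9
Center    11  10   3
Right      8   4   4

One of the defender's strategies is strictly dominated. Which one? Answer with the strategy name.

B holds the attacker's payoff strictly below A in every row: 5 < 6, 10 < 11, 4 < 8.
So A is strictly dominated for the defender.

A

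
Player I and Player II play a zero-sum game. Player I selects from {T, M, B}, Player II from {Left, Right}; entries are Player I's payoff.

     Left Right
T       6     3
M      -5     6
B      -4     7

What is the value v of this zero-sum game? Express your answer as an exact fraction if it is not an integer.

27/7

Row minima: T → 3, M → -5, B → -4; maximin = 3.
Column maxima: Left → 6, Right → 7; minimax = 6.
3 ≠ 6, so there is no saddle point; optimal play is mixed.
M is strictly dominated by B, so Player I never plays it.
On the remaining 2×2 (T, B vs Left, Right):
Let Player I play T with probability p. Expected payoff against Left: 6p + (-4)(1−p) = 10p − 4; against Right: 3p + 7(1−p) = −4p + 7.
Setting these equal: 10p − 4 = −4p + 7 ⇒ 14p = 11 ⇒ p = 11/14, and the value is (10)·(11/14) − 4 = 27/7.
For Player II: with q = P(Left), equating T's and B's payoffs gives 3q + 3 = −11q + 7 ⇒ q = 2/7.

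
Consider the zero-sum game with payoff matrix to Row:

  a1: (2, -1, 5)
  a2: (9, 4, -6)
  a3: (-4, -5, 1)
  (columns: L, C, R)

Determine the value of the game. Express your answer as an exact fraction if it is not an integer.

7/8

Row minima: a1 → -1, a2 → -6, a3 → -5; maximin = -1.
Column maxima: L → 9, C → 4, R → 5; minimax = 4.
-1 ≠ 4, so there is no saddle point; optimal play is mixed.
a3 is strictly dominated by a1, so Row never plays it.
L is strictly dominated by C (it gives Row strictly more in every row), so Column never plays it.
On the remaining 2×2 (a1, a2 vs C, R):
Let Row play a1 with probability p. Expected payoff against C: (-1)p + 4(1−p) = −5p + 4; against R: 5p + (-6)(1−p) = 11p − 6.
Setting these equal: −5p + 4 = 11p − 6 ⇒ −16p = -10 ⇒ p = 5/8, and the value is (-5)·(5/8) + 4 = 7/8.
For Column: with q = P(C), equating a1's and a2's payoffs gives −6q + 5 = 10q − 6 ⇒ q = 11/16.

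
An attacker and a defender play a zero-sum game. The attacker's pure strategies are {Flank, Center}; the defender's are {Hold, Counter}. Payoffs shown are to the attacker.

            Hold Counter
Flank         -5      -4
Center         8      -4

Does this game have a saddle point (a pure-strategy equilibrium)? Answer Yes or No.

Row minima: Flank → -5, Center → -4; maximin = -4.
Column maxima: Hold → 8, Counter → -4; minimax = -4.
maximin = minimax = -4, so a saddle point exists.

Yes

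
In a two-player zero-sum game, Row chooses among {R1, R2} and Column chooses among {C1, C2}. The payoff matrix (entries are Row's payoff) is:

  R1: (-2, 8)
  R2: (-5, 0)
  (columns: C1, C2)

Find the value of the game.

-2

Row minima: R1 → -2, R2 → -5; maximin = -2.
Column maxima: C1 → -2, C2 → 8; minimax = -2.
Since maximin = minimax = -2, there is a saddle point and the value is -2.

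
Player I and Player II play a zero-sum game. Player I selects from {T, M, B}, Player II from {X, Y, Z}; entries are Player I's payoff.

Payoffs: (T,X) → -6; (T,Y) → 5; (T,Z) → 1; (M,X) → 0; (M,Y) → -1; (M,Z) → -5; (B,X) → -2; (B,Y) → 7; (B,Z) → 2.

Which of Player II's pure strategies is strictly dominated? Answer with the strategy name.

Y

Z holds Player I's payoff strictly below Y in every row: 1 < 5, -5 < -1, 2 < 7.
So Y is strictly dominated for Player II.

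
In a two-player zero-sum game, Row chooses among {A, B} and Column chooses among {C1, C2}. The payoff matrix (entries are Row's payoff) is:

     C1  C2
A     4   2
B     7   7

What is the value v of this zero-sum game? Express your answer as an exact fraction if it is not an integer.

7

Row minima: A → 2, B → 7; maximin = 7.
Column maxima: C1 → 7, C2 → 7; minimax = 7.
Since maximin = minimax = 7, there is a saddle point and the value is 7.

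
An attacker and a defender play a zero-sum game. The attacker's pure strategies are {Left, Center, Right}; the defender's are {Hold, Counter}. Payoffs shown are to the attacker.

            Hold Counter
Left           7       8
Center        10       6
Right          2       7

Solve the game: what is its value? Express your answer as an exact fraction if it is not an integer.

38/5

Row minima: Left → 7, Center → 6, Right → 2; maximin = 7.
Column maxima: Hold → 10, Counter → 8; minimax = 8.
7 ≠ 8, so there is no saddle point; optimal play is mixed.
Right is strictly dominated by Left, so the attacker never plays it.
On the remaining 2×2 (Left, Center vs Hold, Counter):
Let the attacker play Left with probability p. Expected payoff against Hold: 7p + 10(1−p) = −3p + 10; against Counter: 8p + 6(1−p) = 2p + 6.
Setting these equal: −3p + 10 = 2p + 6 ⇒ −5p = -4 ⇒ p = 4/5, and the value is (-3)·(4/5) + 10 = 38/5.
For the defender: with q = P(Hold), equating Left's and Center's payoffs gives −q + 8 = 4q + 6 ⇒ q = 2/5.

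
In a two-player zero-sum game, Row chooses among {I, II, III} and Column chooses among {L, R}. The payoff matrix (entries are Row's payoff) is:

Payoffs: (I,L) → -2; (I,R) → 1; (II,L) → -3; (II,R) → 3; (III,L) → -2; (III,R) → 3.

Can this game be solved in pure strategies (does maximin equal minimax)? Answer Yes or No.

Yes

Row minima: I → -2, II → -3, III → -2; maximin = -2.
Column maxima: L → -2, R → 3; minimax = -2.
maximin = minimax = -2, so a saddle point exists.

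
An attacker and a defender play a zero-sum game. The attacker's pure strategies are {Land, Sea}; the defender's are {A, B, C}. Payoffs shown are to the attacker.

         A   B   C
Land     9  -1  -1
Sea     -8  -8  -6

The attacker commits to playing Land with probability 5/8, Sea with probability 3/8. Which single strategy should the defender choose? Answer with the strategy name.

If the defender plays A, the attacker's expected payoff is (5/8)·9 + (3/8)·(-8) = 21/8.
If the defender plays B, the attacker's expected payoff is (5/8)·(-1) + (3/8)·(-8) = -29/8.
If the defender plays C, the attacker's expected payoff is (5/8)·(-1) + (3/8)·(-6) = -23/8.
The defender minimizes the attacker's payoff; the smallest is -29/8, so the best response is B.

B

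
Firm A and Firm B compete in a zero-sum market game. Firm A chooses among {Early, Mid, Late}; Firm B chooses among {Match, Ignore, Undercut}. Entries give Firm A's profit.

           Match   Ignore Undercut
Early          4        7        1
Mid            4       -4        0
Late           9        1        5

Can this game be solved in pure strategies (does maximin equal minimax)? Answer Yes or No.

No

Row minima: Early → 1, Mid → -4, Late → 1; maximin = 1.
Column maxima: Match → 9, Ignore → 7, Undercut → 5; minimax = 5.
1 ≠ 5, so no pure-strategy equilibrium exists.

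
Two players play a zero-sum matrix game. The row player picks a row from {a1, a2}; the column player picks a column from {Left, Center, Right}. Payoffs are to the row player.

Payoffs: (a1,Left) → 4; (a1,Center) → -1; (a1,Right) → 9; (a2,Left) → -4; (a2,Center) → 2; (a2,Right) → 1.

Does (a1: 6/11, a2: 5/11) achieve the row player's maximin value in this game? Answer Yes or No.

Yes

Against Left this mix gives (6/11)·4 + (5/11)·(-4) = 4/11.
Against Center this mix gives (6/11)·(-1) + (5/11)·2 = 4/11.
Against Right this mix gives (6/11)·9 + (5/11)·1 = 59/11.
All of the column player's active replies (Left, Center) yield 4/11, and no column does worse for the row player. The mix makes the column player indifferent and guarantees 4/11, so it is optimal.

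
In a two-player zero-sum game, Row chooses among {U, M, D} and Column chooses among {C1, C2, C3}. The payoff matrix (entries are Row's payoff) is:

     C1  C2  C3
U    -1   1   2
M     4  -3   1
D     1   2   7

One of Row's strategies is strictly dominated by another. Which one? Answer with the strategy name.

D gives a strictly higher payoff than U against every column: 1 > -1, 2 > 1, 7 > 2.
So U is strictly dominated and Row never plays it.

U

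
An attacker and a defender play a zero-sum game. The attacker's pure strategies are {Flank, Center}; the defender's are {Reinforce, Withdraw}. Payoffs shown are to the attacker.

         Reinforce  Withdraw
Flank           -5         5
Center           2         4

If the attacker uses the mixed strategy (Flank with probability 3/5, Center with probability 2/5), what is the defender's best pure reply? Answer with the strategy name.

Reinforce

If the defender plays Reinforce, the attacker's expected payoff is (3/5)·(-5) + (2/5)·2 = -11/5.
If the defender plays Withdraw, the attacker's expected payoff is (3/5)·5 + (2/5)·4 = 23/5.
The defender minimizes the attacker's payoff; the smallest is -11/5, so the best response is Reinforce.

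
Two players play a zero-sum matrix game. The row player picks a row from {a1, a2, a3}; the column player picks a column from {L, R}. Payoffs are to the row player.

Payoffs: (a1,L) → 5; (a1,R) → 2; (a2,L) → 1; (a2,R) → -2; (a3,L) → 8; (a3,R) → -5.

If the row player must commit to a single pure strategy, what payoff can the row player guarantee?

Row minima: a1 → 2, a2 → -2, a3 → -5.
The best of these is 2.

2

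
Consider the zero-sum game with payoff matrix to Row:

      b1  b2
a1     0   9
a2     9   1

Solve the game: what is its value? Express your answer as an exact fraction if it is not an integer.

Row minima: a1 → 0, a2 → 1; maximin = 1.
Column maxima: b1 → 9, b2 → 9; minimax = 9.
1 ≠ 9, so there is no saddle point; optimal play is mixed.
Let Row play a1 with probability p. Expected payoff against b1: 0p + 9(1−p) = −9p + 9; against b2: 9p + 1(1−p) = 8p + 1.
Setting these equal: −9p + 9 = 8p + 1 ⇒ −17p = -8 ⇒ p = 8/17, and the value is (-9)·(8/17) + 9 = 81/17.
For Column: with q = P(b1), equating a1's and a2's payoffs gives −9q + 9 = 8q + 1 ⇒ q = 8/17.

81/17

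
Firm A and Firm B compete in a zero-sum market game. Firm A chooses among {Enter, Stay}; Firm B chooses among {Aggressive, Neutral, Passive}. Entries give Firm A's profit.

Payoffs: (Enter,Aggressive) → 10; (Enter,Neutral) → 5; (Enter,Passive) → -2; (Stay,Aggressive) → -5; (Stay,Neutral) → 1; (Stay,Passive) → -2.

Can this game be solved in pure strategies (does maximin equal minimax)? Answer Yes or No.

Yes

Row minima: Enter → -2, Stay → -5; maximin = -2.
Column maxima: Aggressive → 10, Neutral → 5, Passive → -2; minimax = -2.
maximin = minimax = -2, so a saddle point exists.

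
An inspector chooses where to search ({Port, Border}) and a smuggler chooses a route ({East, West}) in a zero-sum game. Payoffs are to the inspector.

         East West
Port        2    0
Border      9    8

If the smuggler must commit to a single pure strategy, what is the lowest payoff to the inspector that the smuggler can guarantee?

8

Column maxima: East → 9, West → 8.
The smallest of these is 8.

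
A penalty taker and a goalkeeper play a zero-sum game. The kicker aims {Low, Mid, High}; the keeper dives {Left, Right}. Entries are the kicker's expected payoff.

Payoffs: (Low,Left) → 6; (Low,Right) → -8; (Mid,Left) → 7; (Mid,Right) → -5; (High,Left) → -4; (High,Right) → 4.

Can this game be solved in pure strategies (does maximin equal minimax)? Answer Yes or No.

No

Row minima: Low → -8, Mid → -5, High → -4; maximin = -4.
Column maxima: Left → 7, Right → 4; minimax = 4.
-4 ≠ 4, so no pure-strategy equilibrium exists.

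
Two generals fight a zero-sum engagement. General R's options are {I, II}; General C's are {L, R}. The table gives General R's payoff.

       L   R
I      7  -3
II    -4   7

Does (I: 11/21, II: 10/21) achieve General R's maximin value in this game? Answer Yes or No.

Yes

Against L this mix gives (11/21)·7 + (10/21)·(-4) = 37/21.
Against R this mix gives (11/21)·(-3) + (10/21)·7 = 37/21.
All of General C's active replies (L, R) yield 37/21, and no column does worse for General R. The mix makes General C indifferent and guarantees 37/21, so it is optimal.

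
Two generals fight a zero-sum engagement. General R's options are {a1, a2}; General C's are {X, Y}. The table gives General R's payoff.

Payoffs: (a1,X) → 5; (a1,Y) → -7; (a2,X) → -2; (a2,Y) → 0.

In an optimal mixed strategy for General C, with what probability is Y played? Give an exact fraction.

1/2

Row minima: a1 → -7, a2 → -2; maximin = -2.
Column maxima: X → 5, Y → 0; minimax = 0.
-2 ≠ 0, so there is no saddle point; optimal play is mixed.
Let General R play a1 with probability p. Expected payoff against X: 5p + (-2)(1−p) = 7p − 2; against Y: (-7)p + 0(1−p) = −7p.
Setting these equal: 7p − 2 = −7p ⇒ 14p = 2 ⇒ p = 1/7, and the value is (7)·(1/7) − 2 = -1.
For General C: with q = P(X), equating a1's and a2's payoffs gives 12q − 7 = −2q ⇒ q = 1/2.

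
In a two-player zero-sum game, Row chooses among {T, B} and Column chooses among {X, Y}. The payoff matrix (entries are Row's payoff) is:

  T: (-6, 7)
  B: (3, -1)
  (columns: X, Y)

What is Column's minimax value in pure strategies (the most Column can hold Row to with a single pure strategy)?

Column maxima: X → 3, Y → 7.
The smallest of these is 3.

3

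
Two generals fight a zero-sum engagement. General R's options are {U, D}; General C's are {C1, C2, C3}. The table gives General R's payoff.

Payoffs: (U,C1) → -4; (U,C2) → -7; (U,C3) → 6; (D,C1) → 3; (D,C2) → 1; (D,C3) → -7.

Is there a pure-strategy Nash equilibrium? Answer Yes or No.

No

Row minima: U → -7, D → -7; maximin = -7.
Column maxima: C1 → 3, C2 → 1, C3 → 6; minimax = 1.
-7 ≠ 1, so no pure-strategy equilibrium exists.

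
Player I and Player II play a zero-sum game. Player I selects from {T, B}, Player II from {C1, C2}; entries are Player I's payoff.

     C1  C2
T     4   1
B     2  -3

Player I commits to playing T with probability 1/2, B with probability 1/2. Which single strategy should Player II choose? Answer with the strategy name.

If Player II plays C1, Player I's expected payoff is (1/2)·4 + (1/2)·2 = 3.
If Player II plays C2, Player I's expected payoff is (1/2)·1 + (1/2)·(-3) = -1.
Player II minimizes Player I's payoff; the smallest is -1, so the best response is C2.

C2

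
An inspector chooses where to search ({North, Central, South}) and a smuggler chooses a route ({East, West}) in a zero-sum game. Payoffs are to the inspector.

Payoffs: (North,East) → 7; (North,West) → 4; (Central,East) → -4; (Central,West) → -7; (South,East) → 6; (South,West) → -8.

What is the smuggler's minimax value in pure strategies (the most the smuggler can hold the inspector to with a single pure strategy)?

4

Column maxima: East → 7, West → 4.
The smallest of these is 4.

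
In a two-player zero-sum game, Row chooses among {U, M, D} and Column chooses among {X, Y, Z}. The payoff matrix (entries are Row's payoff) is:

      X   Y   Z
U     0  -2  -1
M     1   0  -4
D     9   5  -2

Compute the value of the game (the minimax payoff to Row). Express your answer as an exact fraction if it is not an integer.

Row minima: U → -2, M → -4, D → -2; maximin = -2.
Column maxima: X → 9, Y → 5, Z → -1; minimax = -1.
-2 ≠ -1, so there is no saddle point; optimal play is mixed.
M is strictly dominated by D, so Row never plays it.
X is strictly dominated by Y (it gives Row strictly more in every row), so Column never plays it.
On the remaining 2×2 (U, D vs Y, Z):
Let Row play U with probability p. Expected payoff against Y: (-2)p + 5(1−p) = −7p + 5; against Z: (-1)p + (-2)(1−p) = p − 2.
Setting these equal: −7p + 5 = p − 2 ⇒ −8p = -7 ⇒ p = 7/8, and the value is (-7)·(7/8) + 5 = -9/8.
For Column: with q = P(Y), equating U's and D's payoffs gives −q − 1 = 7q − 2 ⇒ q = 1/8.

-9/8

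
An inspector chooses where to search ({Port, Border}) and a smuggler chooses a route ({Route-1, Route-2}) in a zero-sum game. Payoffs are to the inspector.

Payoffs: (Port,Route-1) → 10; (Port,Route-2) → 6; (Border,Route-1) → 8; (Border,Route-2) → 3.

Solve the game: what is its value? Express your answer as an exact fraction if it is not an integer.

Row minima: Port → 6, Border → 3; maximin = 6.
Column maxima: Route-1 → 10, Route-2 → 6; minimax = 6.
Since maximin = minimax = 6, there is a saddle point and the value is 6.

6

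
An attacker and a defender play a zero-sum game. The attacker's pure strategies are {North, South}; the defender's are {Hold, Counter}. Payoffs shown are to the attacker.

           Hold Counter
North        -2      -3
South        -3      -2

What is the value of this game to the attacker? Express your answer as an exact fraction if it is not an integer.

Row minima: North → -3, South → -3; maximin = -3.
Column maxima: Hold → -2, Counter → -2; minimax = -2.
-3 ≠ -2, so there is no saddle point; optimal play is mixed.
Let the attacker play North with probability p. Expected payoff against Hold: (-2)p + (-3)(1−p) = p − 3; against Counter: (-3)p + (-2)(1−p) = −p − 2.
Setting these equal: p − 3 = −p − 2 ⇒ 2p = 1 ⇒ p = 1/2, and the value is (1)·(1/2) − 3 = -5/2.
For the defender: with q = P(Hold), equating North's and South's payoffs gives q − 3 = −q − 2 ⇒ q = 1/2.

-5/2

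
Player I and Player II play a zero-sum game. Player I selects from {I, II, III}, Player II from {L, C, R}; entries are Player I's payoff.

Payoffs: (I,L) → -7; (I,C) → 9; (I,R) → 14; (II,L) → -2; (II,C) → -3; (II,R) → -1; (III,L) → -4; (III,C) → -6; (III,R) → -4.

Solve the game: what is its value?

-39/17

Row minima: I → -7, II → -3, III → -6; maximin = -3.
Column maxima: L → -2, C → 9, R → 14; minimax = -2.
-3 ≠ -2, so there is no saddle point; optimal play is mixed.
III is strictly dominated by II, so Player I never plays it.
With III eliminated, R is strictly dominated by L (it gives Player I strictly more in every remaining row), so Player II never plays it.
On the remaining 2×2 (I, II vs L, C):
Let Player I play I with probability p. Expected payoff against L: (-7)p + (-2)(1−p) = −5p − 2; against C: 9p + (-3)(1−p) = 12p − 3.
Setting these equal: −5p − 2 = 12p − 3 ⇒ −17p = -1 ⇒ p = 1/17, and the value is (-5)·(1/17) − 2 = -39/17.
For Player II: with q = P(L), equating I's and II's payoffs gives −16q + 9 = q − 3 ⇒ q = 12/17.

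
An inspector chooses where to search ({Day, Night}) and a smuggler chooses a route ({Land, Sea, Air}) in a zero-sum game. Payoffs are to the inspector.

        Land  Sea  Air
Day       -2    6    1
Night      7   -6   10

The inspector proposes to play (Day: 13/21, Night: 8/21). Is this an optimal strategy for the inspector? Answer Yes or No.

Yes

Against Land this mix gives (13/21)·(-2) + (8/21)·7 = 10/7.
Against Sea this mix gives (13/21)·6 + (8/21)·(-6) = 10/7.
Against Air this mix gives (13/21)·1 + (8/21)·10 = 31/7.
All of the smuggler's active replies (Land, Sea) yield 10/7, and no column does worse for the inspector. The mix makes the smuggler indifferent and guarantees 10/7, so it is optimal.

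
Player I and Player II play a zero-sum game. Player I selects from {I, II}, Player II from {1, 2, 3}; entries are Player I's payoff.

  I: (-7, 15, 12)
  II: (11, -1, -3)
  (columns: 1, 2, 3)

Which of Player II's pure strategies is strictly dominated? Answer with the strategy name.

2

3 holds Player I's payoff strictly below 2 in every row: 12 < 15, -3 < -1.
So 2 is strictly dominated for Player II.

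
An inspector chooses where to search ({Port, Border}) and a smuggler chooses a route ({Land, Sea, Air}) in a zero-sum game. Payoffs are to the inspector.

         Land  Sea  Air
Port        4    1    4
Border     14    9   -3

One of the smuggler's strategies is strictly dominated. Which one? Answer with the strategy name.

Land

Sea holds the inspector's payoff strictly below Land in every row: 1 < 4, 9 < 14.
So Land is strictly dominated for the smuggler.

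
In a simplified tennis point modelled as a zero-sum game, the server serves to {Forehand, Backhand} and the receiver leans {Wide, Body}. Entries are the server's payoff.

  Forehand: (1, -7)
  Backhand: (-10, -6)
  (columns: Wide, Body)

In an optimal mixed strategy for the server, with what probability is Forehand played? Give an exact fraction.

1/3

Row minima: Forehand → -7, Backhand → -10; maximin = -7.
Column maxima: Wide → 1, Body → -6; minimax = -6.
-7 ≠ -6, so there is no saddle point; optimal play is mixed.
Let the server play Forehand with probability p. Expected payoff against Wide: 1p + (-10)(1−p) = 11p − 10; against Body: (-7)p + (-6)(1−p) = −p − 6.
Setting these equal: 11p − 10 = −p − 6 ⇒ 12p = 4 ⇒ p = 1/3, and the value is (11)·(1/3) − 10 = -19/3.
For the receiver: with q = P(Wide), equating Forehand's and Backhand's payoffs gives 8q − 7 = −4q − 6 ⇒ q = 1/12.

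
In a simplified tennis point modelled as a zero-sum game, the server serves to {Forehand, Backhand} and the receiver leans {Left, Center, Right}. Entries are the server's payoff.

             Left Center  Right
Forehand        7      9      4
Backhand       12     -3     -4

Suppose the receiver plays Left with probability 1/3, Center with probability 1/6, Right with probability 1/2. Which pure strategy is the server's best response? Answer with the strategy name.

Forehand

Expected payoff of Forehand: (1/3)·7 + (1/6)·9 + (1/2)·4 = 35/6.
Expected payoff of Backhand: (1/3)·12 + (1/6)·(-3) + (1/2)·(-4) = 3/2.
The largest is 35/6, so the server's best response is Forehand.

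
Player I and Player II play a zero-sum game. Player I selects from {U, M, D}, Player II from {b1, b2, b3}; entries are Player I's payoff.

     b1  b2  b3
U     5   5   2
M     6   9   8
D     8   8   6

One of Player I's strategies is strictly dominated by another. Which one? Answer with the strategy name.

M gives a strictly higher payoff than U against every column: 6 > 5, 9 > 5, 8 > 2.
So U is strictly dominated and Player I never plays it.

U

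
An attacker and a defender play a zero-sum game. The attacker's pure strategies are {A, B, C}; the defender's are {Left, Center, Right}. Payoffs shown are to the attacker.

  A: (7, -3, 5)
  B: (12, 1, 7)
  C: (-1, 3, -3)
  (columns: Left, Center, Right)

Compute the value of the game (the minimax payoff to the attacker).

Row minima: A → -3, B → 1, C → -3; maximin = 1.
Column maxima: Left → 12, Center → 3, Right → 7; minimax = 3.
1 ≠ 3, so there is no saddle point; optimal play is mixed.
A is strictly dominated by B, so the attacker never plays it.
Left is strictly dominated by Right (it gives the attacker strictly more in every row), so the defender never plays it.
On the remaining 2×2 (B, C vs Center, Right):
Let the attacker play B with probability p. Expected payoff against Center: 1p + 3(1−p) = −2p + 3; against Right: 7p + (-3)(1−p) = 10p − 3.
Setting these equal: −2p + 3 = 10p − 3 ⇒ −12p = -6 ⇒ p = 1/2, and the value is (-2)·(1/2) + 3 = 2.
For the defender: with q = P(Center), equating B's and C's payoffs gives −6q + 7 = 6q − 3 ⇒ q = 5/6.

2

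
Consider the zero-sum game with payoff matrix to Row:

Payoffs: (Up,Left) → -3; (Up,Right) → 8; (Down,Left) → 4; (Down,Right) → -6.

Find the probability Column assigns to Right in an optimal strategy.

1/3

Row minima: Up → -3, Down → -6; maximin = -3.
Column maxima: Left → 4, Right → 8; minimax = 4.
-3 ≠ 4, so there is no saddle point; optimal play is mixed.
Let Row play Up with probability p. Expected payoff against Left: (-3)p + 4(1−p) = −7p + 4; against Right: 8p + (-6)(1−p) = 14p − 6.
Setting these equal: −7p + 4 = 14p − 6 ⇒ −21p = -10 ⇒ p = 10/21, and the value is (-7)·(10/21) + 4 = 2/3.
For Column: with q = P(Left), equating Up's and Down's payoffs gives −11q + 8 = 10q − 6 ⇒ q = 2/3.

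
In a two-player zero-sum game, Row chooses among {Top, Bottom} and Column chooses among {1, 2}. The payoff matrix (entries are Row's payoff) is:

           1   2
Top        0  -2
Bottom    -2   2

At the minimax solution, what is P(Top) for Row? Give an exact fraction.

2/3

Row minima: Top → -2, Bottom → -2; maximin = -2.
Column maxima: 1 → 0, 2 → 2; minimax = 0.
-2 ≠ 0, so there is no saddle point; optimal play is mixed.
Let Row play Top with probability p. Expected payoff against 1: 0p + (-2)(1−p) = 2p − 2; against 2: (-2)p + 2(1−p) = −4p + 2.
Setting these equal: 2p − 2 = −4p + 2 ⇒ 6p = 4 ⇒ p = 2/3, and the value is (2)·(2/3) − 2 = -2/3.
For Column: with q = P(1), equating Top's and Bottom's payoffs gives 2q − 2 = −4q + 2 ⇒ q = 2/3.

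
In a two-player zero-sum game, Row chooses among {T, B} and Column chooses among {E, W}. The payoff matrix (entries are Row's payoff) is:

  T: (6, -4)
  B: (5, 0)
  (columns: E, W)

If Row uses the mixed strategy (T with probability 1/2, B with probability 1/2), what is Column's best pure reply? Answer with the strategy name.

If Column plays E, Row's expected payoff is (1/2)·6 + (1/2)·5 = 11/2.
If Column plays W, Row's expected payoff is (1/2)·(-4) + (1/2)·0 = -2.
Column minimizes Row's payoff; the smallest is -2, so the best response is W.

W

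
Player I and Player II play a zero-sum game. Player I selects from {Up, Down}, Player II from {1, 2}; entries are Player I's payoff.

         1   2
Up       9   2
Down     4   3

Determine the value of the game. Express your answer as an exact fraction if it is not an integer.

Row minima: Up → 2, Down → 3; maximin = 3.
Column maxima: 1 → 9, 2 → 3; minimax = 3.
Since maximin = minimax = 3, there is a saddle point and the value is 3.

3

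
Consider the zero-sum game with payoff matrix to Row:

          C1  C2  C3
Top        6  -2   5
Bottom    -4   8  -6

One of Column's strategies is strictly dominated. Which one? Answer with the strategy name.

C3 holds Row's payoff strictly below C1 in every row: 5 < 6, -6 < -4.
So C1 is strictly dominated for Column.

C1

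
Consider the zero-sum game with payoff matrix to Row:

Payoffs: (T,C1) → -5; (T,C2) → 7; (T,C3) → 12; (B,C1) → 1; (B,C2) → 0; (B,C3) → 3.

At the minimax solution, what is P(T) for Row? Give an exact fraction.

1/13

Row minima: T → -5, B → 0; maximin = 0.
Column maxima: C1 → 1, C2 → 7, C3 → 12; minimax = 1.
0 ≠ 1, so there is no saddle point; optimal play is mixed.
C3 is strictly dominated by C1 (it gives Row strictly more in every row), so Column never plays it.
On the remaining 2×2 (T, B vs C1, C2):
Let Row play T with probability p. Expected payoff against C1: (-5)p + 1(1−p) = −6p + 1; against C2: 7p + 0(1−p) = 7p.
Setting these equal: −6p + 1 = 7p ⇒ −13p = -1 ⇒ p = 1/13, and the value is (-6)·(1/13) + 1 = 7/13.
For Column: with q = P(C1), equating T's and B's payoffs gives −12q + 7 = q ⇒ q = 7/13.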